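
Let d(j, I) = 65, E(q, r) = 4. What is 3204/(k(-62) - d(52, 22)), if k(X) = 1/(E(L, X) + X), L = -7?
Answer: -20648/419 ≈ -49.279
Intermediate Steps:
k(X) = 1/(4 + X)
3204/(k(-62) - d(52, 22)) = 3204/(1/(4 - 62) - 1*65) = 3204/(1/(-58) - 65) = 3204/(-1/58 - 65) = 3204/(-3771/58) = 3204*(-58/3771) = -20648/419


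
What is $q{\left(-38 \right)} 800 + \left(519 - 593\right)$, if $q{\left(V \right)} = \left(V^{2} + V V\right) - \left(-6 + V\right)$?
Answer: $2345526$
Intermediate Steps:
$q{\left(V \right)} = 6 - V + 2 V^{2}$ ($q{\left(V \right)} = \left(V^{2} + V^{2}\right) - \left(-6 + V\right) = 2 V^{2} - \left(-6 + V\right) = 6 - V + 2 V^{2}$)
$q{\left(-38 \right)} 800 + \left(519 - 593\right) = \left(6 - -38 + 2 \left(-38\right)^{2}\right) 800 + \left(519 - 593\right) = \left(6 + 38 + 2 \cdot 1444\right) 800 + \left(519 - 593\right) = \left(6 + 38 + 2888\right) 800 - 74 = 2932 \cdot 800 - 74 = 2345600 - 74 = 2345526$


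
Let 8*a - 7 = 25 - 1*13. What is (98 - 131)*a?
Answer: -627/8 ≈ -78.375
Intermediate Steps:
a = 19/8 (a = 7/8 + (25 - 1*13)/8 = 7/8 + (25 - 13)/8 = 7/8 + (1/8)*12 = 7/8 + 3/2 = 19/8 ≈ 2.3750)
(98 - 131)*a = (98 - 131)*(19/8) = -33*19/8 = -627/8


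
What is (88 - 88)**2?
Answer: 0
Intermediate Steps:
(88 - 88)**2 = 0**2 = 0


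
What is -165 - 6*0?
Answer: -165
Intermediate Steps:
-165 - 6*0 = -165 + 0 = -165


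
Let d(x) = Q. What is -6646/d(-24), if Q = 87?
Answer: -6646/87 ≈ -76.391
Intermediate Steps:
d(x) = 87
-6646/d(-24) = -6646/87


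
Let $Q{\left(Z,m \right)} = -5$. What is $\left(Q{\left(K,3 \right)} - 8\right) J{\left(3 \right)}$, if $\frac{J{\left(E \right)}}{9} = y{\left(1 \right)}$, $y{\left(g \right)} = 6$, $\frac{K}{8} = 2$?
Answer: $-702$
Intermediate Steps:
$K = 16$ ($K = 8 \cdot 2 = 16$)
$J{\left(E \right)} = 54$ ($J{\left(E \right)} = 9 \cdot 6 = 54$)
$\left(Q{\left(K,3 \right)} - 8\right) J{\left(3 \right)} = \left(-5 - 8\right) 54 = \left(-13\right) 54 = -702$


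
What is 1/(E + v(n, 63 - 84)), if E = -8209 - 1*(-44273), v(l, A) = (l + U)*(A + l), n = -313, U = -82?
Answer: 1/167994 ≈ 5.9526e-6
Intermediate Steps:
v(l, A) = (-82 + l)*(A + l) (v(l, A) = (l - 82)*(A + l) = (-82 + l)*(A + l))
E = 36064 (E = -8209 + 44273 = 36064)
1/(E + v(n, 63 - 84)) = 1/(36064 + ((-313)² - 82*(63 - 84) - 82*(-313) + (63 - 84)*(-313))) = 1/(36064 + (97969 - 82*(-21) + 25666 - 21*(-313))) = 1/(36064 + (97969 + 1722 + 25666 + 6573)) = 1/(36064 + 131930) = 1/167994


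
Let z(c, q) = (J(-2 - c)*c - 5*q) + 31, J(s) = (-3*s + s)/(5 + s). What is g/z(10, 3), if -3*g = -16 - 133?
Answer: -1043/384 ≈ -2.7161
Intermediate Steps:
J(s) = -2*s/(5 + s) (J(s) = (-2*s)/(5 + s) = -2*s/(5 + s))
z(c, q) = 31 - 5*q - 2*c*(-2 - c)/(3 - c) (z(c, q) = ((-2*(-2 - c)/(5 + (-2 - c)))*c - 5*q) + 31 = ((-2*(-2 - c)/(3 - c))*c - 5*q) + 31 = (-2*c*(-2 - c)/(3 - c) - 5*q) + 31 = (-5*q - 2*c*(-2 - c)/(3 - c)) + 31 = 31 - 5*q - 2*c*(-2 - c)/(3 - c))
g = 149/3 (g = -(-16 - 133)/3 = -1/3*(-149) = 149/3 ≈ 49.667)
g/z(10, 3) = 149/(3*((((-3 + 10)*(31 - 5*3) - 2*10*(2 + 10))/(-3 + 10)))) = 149/(3*(((7*(31 - 15) - 2*10*12)/7))) = 149/(3*(((7*16 - 240)/7))) = 149/(3*(((112 - 240)/7))) = 149/(3*(((1/7)*(-128)))) = 149/(3*(-128/7)) = (149/3)*(-7/128) = -1043/384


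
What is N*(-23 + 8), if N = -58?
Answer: 870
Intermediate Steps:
N*(-23 + 8) = -58*(-23 + 8) = -58*(-15) = 870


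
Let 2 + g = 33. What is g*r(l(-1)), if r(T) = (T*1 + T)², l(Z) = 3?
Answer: 1116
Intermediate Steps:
r(T) = 4*T² (r(T) = (T + T)² = (2*T)² = 4*T²)
g = 31 (g = -2 + 33 = 31)
g*r(l(-1)) = 31*(4*3²) = 31*(4*9) = 31*36 = 1116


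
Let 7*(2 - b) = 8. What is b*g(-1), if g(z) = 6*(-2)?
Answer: -72/7 ≈ -10.286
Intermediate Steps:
b = 6/7 (b = 2 - ⅐*8 = 2 - 8/7 = 6/7 ≈ 0.85714)
g(z) = -12
b*g(-1) = (6/7)*(-12) = -72/7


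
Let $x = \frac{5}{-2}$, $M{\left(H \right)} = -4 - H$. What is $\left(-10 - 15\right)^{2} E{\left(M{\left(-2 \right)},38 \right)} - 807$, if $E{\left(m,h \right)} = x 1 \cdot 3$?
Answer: $- \frac{10989}{2} \approx -5494.5$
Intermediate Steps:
$x = - \frac{5}{2}$ ($x = 5 \left(- \frac{1}{2}\right) = - \frac{5}{2} \approx -2.5$)
$E{\left(m,h \right)} = - \frac{15}{2}$ ($E{\left(m,h \right)} = \left(- \frac{5}{2}\right) 1 \cdot 3 = \left(- \frac{5}{2}\right) 3 = - \frac{15}{2}$)
$\left(-10 - 15\right)^{2} E{\left(M{\left(-2 \right)},38 \right)} - 807 = \left(-10 - 15\right)^{2} \left(- \frac{15}{2}\right) - 807 = \left(-25\right)^{2} \left(- \frac{15}{2}\right) - 807 = 625 \left(- \frac{15}{2}\right) - 807 = - \frac{9375}{2} - 807 = - \frac{10989}{2}$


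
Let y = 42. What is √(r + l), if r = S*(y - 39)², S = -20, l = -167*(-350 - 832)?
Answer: √197214 ≈ 444.09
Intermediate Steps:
l = 197394 (l = -167*(-1182) = 197394)
r = -180 (r = -20*(42 - 39)² = -20*3² = -20*9 = -180)
√(r + l) = √(-180 + 197394) = √197214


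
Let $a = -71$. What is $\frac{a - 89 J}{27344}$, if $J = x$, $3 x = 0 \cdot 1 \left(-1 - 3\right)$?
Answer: $- \frac{71}{27344} \approx -0.0025965$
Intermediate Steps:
$x = 0$ ($x = \frac{0 \cdot 1 \left(-1 - 3\right)}{3} = \frac{0 \left(-1 - 3\right)}{3} = \frac{0 \left(-4\right)}{3} = \frac{1}{3} \cdot 0 = 0$)
$J = 0$
$\frac{a - 89 J}{27344} = \frac{-71 - 0}{27344} = \left(-71 + 0\right) \frac{1}{27344} = \left(-71\right) \frac{1}{27344} = - \frac{71}{27344}$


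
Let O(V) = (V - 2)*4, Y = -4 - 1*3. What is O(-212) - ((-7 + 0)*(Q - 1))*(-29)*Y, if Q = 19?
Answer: 24722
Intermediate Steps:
Y = -7 (Y = -4 - 3 = -7)
O(V) = -8 + 4*V (O(V) = (-2 + V)*4 = -8 + 4*V)
O(-212) - ((-7 + 0)*(Q - 1))*(-29)*Y = (-8 + 4*(-212)) - ((-7 + 0)*(19 - 1))*(-29)*(-7) = (-8 - 848) - -7*18*(-29)*(-7) = -856 - (-126*(-29))*(-7) = -856 - 3654*(-7) = -856 - 1*(-25578) = -856 + 25578 = 24722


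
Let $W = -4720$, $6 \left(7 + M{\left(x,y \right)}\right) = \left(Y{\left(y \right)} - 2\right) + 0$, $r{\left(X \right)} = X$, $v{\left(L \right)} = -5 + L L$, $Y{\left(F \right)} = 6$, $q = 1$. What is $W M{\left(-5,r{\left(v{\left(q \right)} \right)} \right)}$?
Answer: $\frac{89680}{3} \approx 29893.0$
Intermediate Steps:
$v{\left(L \right)} = -5 + L^{2}$
$M{\left(x,y \right)} = - \frac{19}{3}$ ($M{\left(x,y \right)} = -7 + \frac{\left(6 - 2\right) + 0}{6} = -7 + \frac{4 + 0}{6} = -7 + \frac{1}{6} \cdot 4 = -7 + \frac{2}{3} = - \frac{19}{3}$)
$W M{\left(-5,r{\left(v{\left(q \right)} \right)} \right)} = \left(-4720\right) \left(- \frac{19}{3}\right) = \frac{89680}{3}$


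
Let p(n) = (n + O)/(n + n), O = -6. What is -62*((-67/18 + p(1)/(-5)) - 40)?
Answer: 24118/9 ≈ 2679.8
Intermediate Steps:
p(n) = (-6 + n)/(2*n) (p(n) = (n - 6)/(n + n) = (-6 + n)/((2*n)) = (-6 + n)*(1/(2*n)) = (-6 + n)/(2*n))
-62*((-67/18 + p(1)/(-5)) - 40) = -62*((-67/18 + ((½)*(-6 + 1)/1)/(-5)) - 40) = -62*((-67*1/18 + ((½)*1*(-5))*(-⅕)) - 40) = -62*((-67/18 - 5/2*(-⅕)) - 40) = -62*((-67/18 + ½) - 40) = -62*(-29/9 - 40) = -62*(-389/9) = 24118/9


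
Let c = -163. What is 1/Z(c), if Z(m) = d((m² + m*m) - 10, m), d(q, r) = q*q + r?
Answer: 1/2822584221 ≈ 3.5429e-10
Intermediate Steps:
d(q, r) = r + q² (d(q, r) = q² + r = r + q²)
Z(m) = m + (-10 + 2*m²)² (Z(m) = m + ((m² + m*m) - 10)² = m + ((m² + m²) - 10)² = m + (2*m² - 10)² = m + (-10 + 2*m²)²)
1/Z(c) = 1/(-163 + 4*(-5 + (-163)²)²) = 1/(-163 + 4*(-5 + 26569)²) = 1/(-163 + 4*26564²) = 1/(-163 + 4*705646096) = 1/(-163 + 2822584384) = 1/2822584221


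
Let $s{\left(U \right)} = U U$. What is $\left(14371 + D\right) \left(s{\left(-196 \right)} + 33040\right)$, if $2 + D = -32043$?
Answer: $-1262913344$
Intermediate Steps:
$s{\left(U \right)} = U^{2}$
$D = -32045$ ($D = -2 - 32043 = -32045$)
$\left(14371 + D\right) \left(s{\left(-196 \right)} + 33040\right) = \left(14371 - 32045\right) \left(\left(-196\right)^{2} + 33040\right) = - 17674 \left(38416 + 33040\right) = \left(-17674\right) 71456 = -1262913344$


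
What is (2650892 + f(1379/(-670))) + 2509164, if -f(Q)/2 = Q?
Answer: 1728620139/335 ≈ 5.1601e+6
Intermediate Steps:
f(Q) = -2*Q
(2650892 + f(1379/(-670))) + 2509164 = (2650892 - 2758/(-670)) + 2509164 = (2650892 - 2758*(-1)/670) + 2509164 = (2650892 - 2*(-1379/670)) + 2509164 = (2650892 + 1379/335) + 2509164 = 888050199/335 + 2509164 = 1728620139/335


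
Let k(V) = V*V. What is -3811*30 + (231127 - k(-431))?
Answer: -68964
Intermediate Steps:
k(V) = V²
-3811*30 + (231127 - k(-431)) = -3811*30 + (231127 - 1*(-431)²) = -114330 + (231127 - 1*185761) = -114330 + (231127 - 185761) = -114330 + 45366 = -68964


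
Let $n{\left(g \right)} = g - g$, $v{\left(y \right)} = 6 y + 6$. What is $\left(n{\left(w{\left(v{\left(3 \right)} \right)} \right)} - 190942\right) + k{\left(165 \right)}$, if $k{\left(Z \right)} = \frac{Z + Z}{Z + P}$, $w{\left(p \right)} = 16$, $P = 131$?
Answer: $- \frac{28259251}{148} \approx -1.9094 \cdot 10^{5}$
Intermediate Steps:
$v{\left(y \right)} = 6 + 6 y$
$k{\left(Z \right)} = \frac{2 Z}{131 + Z}$ ($k{\left(Z \right)} = \frac{Z + Z}{Z + 131} = \frac{2 Z}{131 + Z}$)
$n{\left(g \right)} = 0$
$\left(n{\left(w{\left(v{\left(3 \right)} \right)} \right)} - 190942\right) + k{\left(165 \right)} = \left(0 - 190942\right) + 2 \cdot 165 \frac{1}{131 + 165} = \left(0 - 190942\right) + 2 \cdot 165 \cdot \frac{1}{296} = -190942 + 2 \cdot 165 \cdot \frac{1}{296} = -190942 + \frac{165}{148} = - \frac{28259251}{148}$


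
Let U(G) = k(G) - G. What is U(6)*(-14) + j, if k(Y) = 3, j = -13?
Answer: 29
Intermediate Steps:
U(G) = 3 - G
U(6)*(-14) + j = (3 - 1*6)*(-14) - 13 = (3 - 6)*(-14) - 13 = -3*(-14) - 13 = 42 - 13 = 29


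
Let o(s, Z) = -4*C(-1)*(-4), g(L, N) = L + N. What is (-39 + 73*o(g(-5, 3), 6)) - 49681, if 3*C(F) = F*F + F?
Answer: -49720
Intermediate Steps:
C(F) = F/3 + F**2/3 (C(F) = (F*F + F)/3 = (F**2 + F)/3 = (F + F**2)/3 = F/3 + F**2/3)
o(s, Z) = 0 (o(s, Z) = -4*(-1)*(1 - 1)/3*(-4) = -4*(-1)*0/3*(-4) = -4*0*(-4) = 0*(-4) = 0)
(-39 + 73*o(g(-5, 3), 6)) - 49681 = (-39 + 73*0) - 49681 = (-39 + 0) - 49681 = -39 - 49681 = -49720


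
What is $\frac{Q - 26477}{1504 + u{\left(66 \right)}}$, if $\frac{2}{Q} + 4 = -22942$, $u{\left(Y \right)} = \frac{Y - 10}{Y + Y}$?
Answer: $- \frac{455655933}{25890389} \approx -17.599$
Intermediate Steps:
$u{\left(Y \right)} = \frac{-10 + Y}{2 Y}$
$Q = - \frac{1}{11473}$ ($Q = \frac{2}{-4 - 22942} = \frac{2}{-22946} = 2 \left(- \frac{1}{22946}\right) = - \frac{1}{11473} \approx -8.7161 \cdot 10^{-5}$)
$\frac{Q - 26477}{1504 + u{\left(66 \right)}} = \frac{- \frac{1}{11473} - 26477}{1504 + \frac{-10 + 66}{2 \cdot 66}} = - \frac{303770622}{11473 \left(1504 + \frac{1}{2} \cdot \frac{1}{66} \cdot 56\right)} = - \frac{303770622}{11473 \left(1504 + \frac{14}{33}\right)} = - \frac{303770622}{11473 \cdot \frac{49646}{33}} = \left(- \frac{303770622}{11473}\right) \frac{33}{49646} = - \frac{455655933}{25890389}$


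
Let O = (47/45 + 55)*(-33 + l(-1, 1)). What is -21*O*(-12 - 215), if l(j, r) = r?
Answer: -128238656/15 ≈ -8.5492e+6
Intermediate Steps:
O = -80704/45 (O = (47/45 + 55)*(-33 + 1) = (47*(1/45) + 55)*(-32) = (47/45 + 55)*(-32) = (2522/45)*(-32) = -80704/45 ≈ -1793.4)
-21*O*(-12 - 215) = -(-564928)*(-12 - 215)/15 = -(-564928)*(-227)/15 = -21*18319808/45 = -128238656/15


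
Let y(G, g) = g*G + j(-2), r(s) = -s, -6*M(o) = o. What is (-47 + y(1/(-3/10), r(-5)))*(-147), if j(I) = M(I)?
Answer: 9310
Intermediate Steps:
M(o) = -o/6
j(I) = -I/6
y(G, g) = ⅓ + G*g (y(G, g) = g*G - ⅙*(-2) = G*g + ⅓ = ⅓ + G*g)
(-47 + y(1/(-3/10), r(-5)))*(-147) = (-47 + (⅓ + (1/(-3/10))*(-1*(-5))))*(-147) = (-47 + (⅓ + (1/(-3*⅒))*5))*(-147) = (-47 + (⅓ + (1/(-3/10))*5))*(-147) = (-47 + (⅓ + (1*(-10/3))*5))*(-147) = (-47 + (⅓ - 10/3*5))*(-147) = (-47 + (⅓ - 50/3))*(-147) = (-47 - 49/3)*(-147) = -190/3*(-147) = 9310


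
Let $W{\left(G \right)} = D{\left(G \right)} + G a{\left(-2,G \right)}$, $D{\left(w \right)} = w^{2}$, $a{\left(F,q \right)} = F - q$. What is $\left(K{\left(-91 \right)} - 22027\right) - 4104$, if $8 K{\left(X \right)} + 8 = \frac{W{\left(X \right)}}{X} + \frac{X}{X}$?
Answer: $- \frac{209057}{8} \approx -26132.0$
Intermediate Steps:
$W{\left(G \right)} = G^{2} + G \left(-2 - G\right)$
$K{\left(X \right)} = - \frac{9}{8}$ ($K{\left(X \right)} = -1 + \frac{\frac{\left(-2\right) X}{X} + \frac{X}{X}}{8} = -1 + \frac{-2 + 1}{8} = -1 + \frac{1}{8} \left(-1\right) = -1 - \frac{1}{8} = - \frac{9}{8}$)
$\left(K{\left(-91 \right)} - 22027\right) - 4104 = \left(- \frac{9}{8} - 22027\right) - 4104 = - \frac{176225}{8} - 4104 = - \frac{209057}{8}$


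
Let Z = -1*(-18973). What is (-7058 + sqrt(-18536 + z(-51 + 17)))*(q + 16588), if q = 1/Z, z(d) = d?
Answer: -2221322874250/18973 + 314724125*I*sqrt(18570)/18973 ≈ -1.1708e+8 + 2.2605e+6*I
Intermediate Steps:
Z = 18973
q = 1/18973 ≈ 5.2706e-5
(-7058 + sqrt(-18536 + z(-51 + 17)))*(q + 16588) = (-7058 + sqrt(-18536 + (-51 + 17)))*(1/18973 + 16588) = (-7058 + sqrt(-18536 - 34))*(314724125/18973) = (-7058 + sqrt(-18570))*(314724125/18973) = (-7058 + I*sqrt(18570))*(314724125/18973) = -2221322874250/18973 + 314724125*I*sqrt(18570)/18973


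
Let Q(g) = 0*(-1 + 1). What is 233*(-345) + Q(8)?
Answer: -80385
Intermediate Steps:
Q(g) = 0 (Q(g) = 0*0 = 0)
233*(-345) + Q(8) = 233*(-345) + 0 = -80385 + 0 = -80385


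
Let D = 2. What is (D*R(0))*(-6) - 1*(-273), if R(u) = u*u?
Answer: 273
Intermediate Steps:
R(u) = u**2
(D*R(0))*(-6) - 1*(-273) = (2*0**2)*(-6) - 1*(-273) = (2*0)*(-6) + 273 = 0*(-6) + 273 = 0 + 273 = 273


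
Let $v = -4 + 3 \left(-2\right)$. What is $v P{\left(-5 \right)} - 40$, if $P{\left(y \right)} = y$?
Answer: $10$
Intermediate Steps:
$v = -10$ ($v = -4 - 6 = -10$)
$v P{\left(-5 \right)} - 40 = \left(-10\right) \left(-5\right) - 40 = 50 - 40 = 10$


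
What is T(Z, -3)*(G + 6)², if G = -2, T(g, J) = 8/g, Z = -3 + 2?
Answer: -128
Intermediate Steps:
Z = -1
T(Z, -3)*(G + 6)² = (8/(-1))*(-2 + 6)² = (8*(-1))*4² = -8*16 = -128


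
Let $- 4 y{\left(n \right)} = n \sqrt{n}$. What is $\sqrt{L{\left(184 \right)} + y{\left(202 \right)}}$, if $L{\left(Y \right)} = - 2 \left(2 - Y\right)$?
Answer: $\frac{\sqrt{1456 - 202 \sqrt{202}}}{2} \approx 18.808 i$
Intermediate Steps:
$L{\left(Y \right)} = -4 + 2 Y$
$y{\left(n \right)} = - \frac{n^{\frac{3}{2}}}{4}$ ($y{\left(n \right)} = - \frac{n \sqrt{n}}{4} = - \frac{n^{\frac{3}{2}}}{4}$)
$\sqrt{L{\left(184 \right)} + y{\left(202 \right)}} = \sqrt{\left(-4 + 2 \cdot 184\right) - \frac{202^{\frac{3}{2}}}{4}} = \sqrt{\left(-4 + 368\right) - \frac{202 \sqrt{202}}{4}} = \sqrt{364 - \frac{101 \sqrt{202}}{2}}$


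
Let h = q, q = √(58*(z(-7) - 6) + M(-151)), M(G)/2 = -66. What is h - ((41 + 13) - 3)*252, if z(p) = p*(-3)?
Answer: -12852 + 3*√82 ≈ -12825.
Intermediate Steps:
M(G) = -132 (M(G) = 2*(-66) = -132)
z(p) = -3*p
q = 3*√82 (q = √(58*(-3*(-7) - 6) - 132) = √(58*(21 - 6) - 132) = √(58*15 - 132) = √(870 - 132) = √738 = 3*√82 ≈ 27.166)
h = 3*√82 ≈ 27.166
h - ((41 + 13) - 3)*252 = 3*√82 - ((41 + 13) - 3)*252 = 3*√82 - (54 - 3)*252 = 3*√82 - 51*252 = 3*√82 - 1*12852 = 3*√82 - 12852 = -12852 + 3*√82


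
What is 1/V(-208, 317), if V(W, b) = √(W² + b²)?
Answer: √143753/143753 ≈ 0.0026375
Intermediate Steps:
1/V(-208, 317) = 1/(√((-208)² + 317²)) = 1/(√(43264 + 100489)) = 1/(√143753) = √143753/143753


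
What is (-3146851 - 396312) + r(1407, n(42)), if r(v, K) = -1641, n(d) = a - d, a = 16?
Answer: -3544804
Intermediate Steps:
n(d) = 16 - d
(-3146851 - 396312) + r(1407, n(42)) = (-3146851 - 396312) - 1641 = -3543163 - 1641 = -3544804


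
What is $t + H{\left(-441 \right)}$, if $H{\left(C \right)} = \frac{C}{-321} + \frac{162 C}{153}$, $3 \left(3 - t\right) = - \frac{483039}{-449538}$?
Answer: $- \frac{126179550409}{272569874} \approx -462.93$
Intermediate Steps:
$t = \frac{395867}{149846}$ ($t = 3 - \frac{\left(-483039\right) \frac{1}{-449538}}{3} = 3 - \frac{\left(-483039\right) \left(- \frac{1}{449538}\right)}{3} = 3 - \frac{53671}{149846} = \frac{395867}{149846} \approx 2.6418$)
$H{\left(C \right)} = \frac{5761 C}{5457}$ ($H{\left(C \right)} = C \left(- \frac{1}{321}\right) + 162 C \frac{1}{153} = - \frac{C}{321} + \frac{18 C}{17} = \frac{5761 C}{5457}$)
$t + H{\left(-441 \right)} = \frac{395867}{149846} + \frac{5761}{5457} \left(-441\right) = \frac{395867}{149846} - \frac{846867}{1819} = - \frac{126179550409}{272569874}$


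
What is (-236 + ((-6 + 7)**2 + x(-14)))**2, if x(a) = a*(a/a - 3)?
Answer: 42849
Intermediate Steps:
x(a) = -2*a (x(a) = a*(1 - 3) = a*(-2) = -2*a)
(-236 + ((-6 + 7)**2 + x(-14)))**2 = (-236 + ((-6 + 7)**2 - 2*(-14)))**2 = (-236 + (1**2 + 28))**2 = (-236 + (1 + 28))**2 = (-236 + 29)**2 = (-207)**2 = 42849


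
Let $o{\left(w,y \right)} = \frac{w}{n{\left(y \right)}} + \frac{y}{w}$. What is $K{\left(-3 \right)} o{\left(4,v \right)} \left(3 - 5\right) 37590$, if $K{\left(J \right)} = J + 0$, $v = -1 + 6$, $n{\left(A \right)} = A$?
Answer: $462357$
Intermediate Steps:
$v = 5$
$o{\left(w,y \right)} = \frac{w}{y} + \frac{y}{w}$
$K{\left(J \right)} = J$
$K{\left(-3 \right)} o{\left(4,v \right)} \left(3 - 5\right) 37590 = - 3 \left(\frac{4}{5} + \frac{5}{4}\right) \left(3 - 5\right) 37590 = - 3 \left(4 \cdot \frac{1}{5} + 5 \cdot \frac{1}{4}\right) \left(-2\right) 37590 = - 3 \left(\frac{4}{5} + \frac{5}{4}\right) \left(-2\right) 37590 = \left(-3\right) \frac{41}{20} \left(-2\right) 37590 = \left(- \frac{123}{20}\right) \left(-2\right) 37590 = \frac{123}{10} \cdot 37590 = 462357$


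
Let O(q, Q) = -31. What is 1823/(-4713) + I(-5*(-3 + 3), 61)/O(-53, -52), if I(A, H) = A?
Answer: -1823/4713 ≈ -0.38680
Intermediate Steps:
1823/(-4713) + I(-5*(-3 + 3), 61)/O(-53, -52) = 1823/(-4713) - 5*(-3 + 3)/(-31) = 1823*(-1/4713) - 5*0*(-1/31) = -1823/4713 + 0*(-1/31) = -1823/4713 + 0 = -1823/4713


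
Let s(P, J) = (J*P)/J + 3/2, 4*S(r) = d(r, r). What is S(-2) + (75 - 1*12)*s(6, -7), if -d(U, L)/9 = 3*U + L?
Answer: 981/2 ≈ 490.50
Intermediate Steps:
d(U, L) = -27*U - 9*L (d(U, L) = -9*(3*U + L) = -9*(L + 3*U) = -27*U - 9*L)
S(r) = -9*r (S(r) = (-27*r - 9*r)/4 = (-36*r)/4 = -9*r)
s(P, J) = 3/2 + P (s(P, J) = P + 3*(1/2) = P + 3/2 = 3/2 + P)
S(-2) + (75 - 1*12)*s(6, -7) = -9*(-2) + (75 - 1*12)*(3/2 + 6) = 18 + (75 - 12)*(15/2) = 18 + 63*(15/2) = 18 + 945/2 = 981/2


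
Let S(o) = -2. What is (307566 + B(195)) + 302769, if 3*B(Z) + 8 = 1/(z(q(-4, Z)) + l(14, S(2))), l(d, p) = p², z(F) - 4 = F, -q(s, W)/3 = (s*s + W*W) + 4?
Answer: 69655398206/114127 ≈ 6.1033e+5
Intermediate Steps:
q(s, W) = -12 - 3*W² - 3*s² (q(s, W) = -3*((s*s + W*W) + 4) = -3*((s² + W²) + 4) = -3*((W² + s²) + 4) = -3*(4 + W² + s²) = -12 - 3*W² - 3*s²)
z(F) = 4 + F
B(Z) = -8/3 + 1/(3*(-52 - 3*Z²)) (B(Z) = -8/3 + 1/(3*((4 + (-12 - 3*Z² - 3*(-4)²)) + (-2)²)) = -8/3 + 1/(3*((4 + (-12 - 3*Z² - 3*16)) + 4)) = -8/3 + 1/(3*((4 + (-12 - 3*Z² - 48)) + 4)) = -8/3 + 1/(3*((4 + (-60 - 3*Z²)) + 4)) = -8/3 + 1/(3*((-56 - 3*Z²) + 4)) = -8/3 + 1/(3*(-52 - 3*Z²)))
(307566 + B(195)) + 302769 = (307566 + (-139 - 8*195²)/(52 + 3*195²)) + 302769 = (307566 + (-139 - 8*38025)/(52 + 3*38025)) + 302769 = (307566 + (-139 - 304200)/(52 + 114075)) + 302769 = (307566 - 304339/114127) + 302769 = 35101280543/114127 + 302769 = 69655398206/114127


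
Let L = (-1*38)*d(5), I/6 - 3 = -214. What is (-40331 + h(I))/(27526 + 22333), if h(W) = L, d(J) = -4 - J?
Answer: -39989/49859 ≈ -0.80204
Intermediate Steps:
I = -1266 (I = 18 + 6*(-214) = 18 - 1284 = -1266)
L = 342 (L = (-1*38)*(-4 - 1*5) = -38*(-4 - 5) = -38*(-9) = 342)
h(W) = 342
(-40331 + h(I))/(27526 + 22333) = (-40331 + 342)/(27526 + 22333) = -39989/49859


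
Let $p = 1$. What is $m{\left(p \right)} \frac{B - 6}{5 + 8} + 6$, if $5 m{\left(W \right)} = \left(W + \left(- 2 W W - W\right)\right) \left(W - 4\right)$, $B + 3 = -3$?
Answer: $\frac{318}{65} \approx 4.8923$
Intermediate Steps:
$B = -6$ ($B = -3 - 3 = -6$)
$m{\left(W \right)} = - \frac{2 W^{2} \left(-4 + W\right)}{5}$ ($m{\left(W \right)} = \frac{\left(W + \left(- 2 W W - W\right)\right) \left(W - 4\right)}{5} = \frac{\left(W - \left(W + 2 W^{2}\right)\right) \left(-4 + W\right)}{5} = \frac{- 2 W^{2} \left(-4 + W\right)}{5} = \frac{\left(-2\right) W^{2} \left(-4 + W\right)}{5} = - \frac{2 W^{2} \left(-4 + W\right)}{5}$)
$m{\left(p \right)} \frac{B - 6}{5 + 8} + 6 = \frac{2 \cdot 1^{2} \left(4 - 1\right)}{5} \frac{-6 - 6}{5 + 8} + 6 = \frac{2}{5} \cdot 1 \left(4 - 1\right) \left(- \frac{12}{13}\right) + 6 = \frac{2}{5} \cdot 1 \cdot 3 \left(\left(-12\right) \frac{1}{13}\right) + 6 = \frac{6}{5} \left(- \frac{12}{13}\right) + 6 = - \frac{72}{65} + 6 = \frac{318}{65}$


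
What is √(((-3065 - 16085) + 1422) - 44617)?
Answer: I*√62345 ≈ 249.69*I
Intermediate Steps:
√(((-3065 - 16085) + 1422) - 44617) = √((-19150 + 1422) - 44617) = √(-17728 - 44617) = √(-62345) = I*√62345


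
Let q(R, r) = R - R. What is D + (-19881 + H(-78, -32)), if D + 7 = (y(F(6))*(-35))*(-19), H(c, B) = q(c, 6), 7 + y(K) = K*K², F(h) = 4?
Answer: 18017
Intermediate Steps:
q(R, r) = 0
y(K) = -7 + K³ (y(K) = -7 + K*K² = -7 + K³)
H(c, B) = 0
D = 37898 (D = -7 + ((-7 + 4³)*(-35))*(-19) = -7 + ((-7 + 64)*(-35))*(-19) = -7 + (57*(-35))*(-19) = -7 - 1995*(-19) = -7 + 37905 = 37898)
D + (-19881 + H(-78, -32)) = 37898 + (-19881 + 0) = 37898 - 19881 = 18017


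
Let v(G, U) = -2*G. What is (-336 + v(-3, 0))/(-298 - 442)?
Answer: 33/74 ≈ 0.44595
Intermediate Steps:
(-336 + v(-3, 0))/(-298 - 442) = (-336 - 2*(-3))/(-298 - 442) = (-336 + 6)/(-740) = -330*(-1/740) = 33/74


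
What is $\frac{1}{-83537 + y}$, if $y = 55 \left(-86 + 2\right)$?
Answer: $- \frac{1}{88157} \approx -1.1343 \cdot 10^{-5}$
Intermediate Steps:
$y = -4620$ ($y = 55 \left(-84\right) = -4620$)
$\frac{1}{-83537 + y} = \frac{1}{-83537 - 4620} = \frac{1}{-88157} = - \frac{1}{88157}$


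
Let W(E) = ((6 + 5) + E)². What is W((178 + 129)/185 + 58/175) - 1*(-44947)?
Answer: 1891506568331/41925625 ≈ 45116.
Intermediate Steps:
W(E) = (11 + E)²
W((178 + 129)/185 + 58/175) - 1*(-44947) = (11 + ((178 + 129)/185 + 58/175))² - 1*(-44947) = (11 + (307*(1/185) + 58*(1/175)))² + 44947 = (11 + (307/185 + 58/175))² + 44947 = (11 + 12891/6475)² + 44947 = (84116/6475)² + 44947 = 7075501456/41925625 + 44947 = 1891506568331/41925625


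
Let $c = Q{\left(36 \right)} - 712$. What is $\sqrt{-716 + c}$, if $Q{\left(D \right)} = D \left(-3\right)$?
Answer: $16 i \sqrt{6} \approx 39.192 i$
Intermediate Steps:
$Q{\left(D \right)} = - 3 D$
$c = -820$ ($c = \left(-3\right) 36 - 712 = -108 - 712 = -820$)
$\sqrt{-716 + c} = \sqrt{-716 - 820} = \sqrt{-1536} = 16 i \sqrt{6}$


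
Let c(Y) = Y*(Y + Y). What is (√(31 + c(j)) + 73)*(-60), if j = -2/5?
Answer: -4380 - 36*√87 ≈ -4715.8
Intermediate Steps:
j = -⅖ (j = -2*⅕ = -⅖ ≈ -0.40000)
c(Y) = 2*Y² (c(Y) = Y*(2*Y) = 2*Y²)
(√(31 + c(j)) + 73)*(-60) = (√(31 + 2*(-⅖)²) + 73)*(-60) = (√(31 + 2*(4/25)) + 73)*(-60) = (√(31 + 8/25) + 73)*(-60) = (√(783/25) + 73)*(-60) = (3*√87/5 + 73)*(-60) = (73 + 3*√87/5)*(-60) = -4380 - 36*√87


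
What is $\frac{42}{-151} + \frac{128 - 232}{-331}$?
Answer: $\frac{1802}{49981} \approx 0.036054$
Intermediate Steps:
$\frac{42}{-151} + \frac{128 - 232}{-331} = 42 \left(- \frac{1}{151}\right) - - \frac{104}{331} = - \frac{42}{151} + \frac{104}{331} = \frac{1802}{49981}$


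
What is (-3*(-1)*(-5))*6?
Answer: -90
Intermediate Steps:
(-3*(-1)*(-5))*6 = (3*(-5))*6 = -15*6 = -90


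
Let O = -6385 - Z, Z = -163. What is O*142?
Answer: -883524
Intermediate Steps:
O = -6222 (O = -6385 - 1*(-163) = -6385 + 163 = -6222)
O*142 = -6222*142 = -883524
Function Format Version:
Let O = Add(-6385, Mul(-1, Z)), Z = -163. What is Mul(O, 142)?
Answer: -883524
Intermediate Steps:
O = -6222 (O = Add(-6385, Mul(-1, -163)) = Add(-6385, 163) = -6222)
Mul(O, 142) = Mul(-6222, 142) = -883524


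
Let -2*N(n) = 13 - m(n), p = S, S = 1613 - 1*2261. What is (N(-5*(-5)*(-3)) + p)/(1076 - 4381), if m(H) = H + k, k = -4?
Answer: 694/3305 ≈ 0.20998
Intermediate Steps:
S = -648 (S = 1613 - 2261 = -648)
p = -648
m(H) = -4 + H (m(H) = H - 4 = -4 + H)
N(n) = -17/2 + n/2 (N(n) = -(13 - (-4 + n))/2 = -(13 + (4 - n))/2 = -(17 - n)/2 = -17/2 + n/2)
(N(-5*(-5)*(-3)) + p)/(1076 - 4381) = ((-17/2 + (-5*(-5)*(-3))/2) - 648)/(1076 - 4381) = ((-17/2 + (25*(-3))/2) - 648)/(-3305) = ((-17/2 + (½)*(-75)) - 648)*(-1/3305) = ((-17/2 - 75/2) - 648)*(-1/3305) = (-46 - 648)*(-1/3305) = -694*(-1/3305) = 694/3305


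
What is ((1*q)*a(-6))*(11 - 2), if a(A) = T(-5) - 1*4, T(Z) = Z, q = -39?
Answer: 3159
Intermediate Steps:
a(A) = -9 (a(A) = -5 - 1*4 = -5 - 4 = -9)
((1*q)*a(-6))*(11 - 2) = ((1*(-39))*(-9))*(11 - 2) = -39*(-9)*9 = 351*9 = 3159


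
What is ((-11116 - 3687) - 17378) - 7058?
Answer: -39239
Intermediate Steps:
((-11116 - 3687) - 17378) - 7058 = (-14803 - 17378) - 7058 = -32181 - 7058 = -39239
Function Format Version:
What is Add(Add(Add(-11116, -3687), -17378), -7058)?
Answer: -39239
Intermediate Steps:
Add(Add(Add(-11116, -3687), -17378), -7058) = Add(Add(-14803, -17378), -7058) = Add(-32181, -7058) = -39239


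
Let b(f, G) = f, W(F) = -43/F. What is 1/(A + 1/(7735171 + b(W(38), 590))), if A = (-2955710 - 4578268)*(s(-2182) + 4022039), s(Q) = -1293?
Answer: -293936455/8903985382225204320502 ≈ -3.3012e-14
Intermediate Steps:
A = -30292211907588 (A = (-2955710 - 4578268)*(-1293 + 4022039) = -7533978*4020746 = -30292211907588)
1/(A + 1/(7735171 + b(W(38), 590))) = 1/(-30292211907588 + 1/(7735171 - 43/38)) = 1/(-30292211907588 + 1/(293936455/38)) = 1/(-30292211907588 + 38/293936455) = 1/(-8903985382225204320502/293936455) = -293936455/8903985382225204320502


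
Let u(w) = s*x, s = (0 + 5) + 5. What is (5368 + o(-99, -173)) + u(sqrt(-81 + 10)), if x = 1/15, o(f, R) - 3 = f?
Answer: 15818/3 ≈ 5272.7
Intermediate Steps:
s = 10 (s = 5 + 5 = 10)
o(f, R) = 3 + f
x = 1/15 ≈ 0.066667
u(w) = 2/3 (u(w) = 10*(1/15) = 2/3)
(5368 + o(-99, -173)) + u(sqrt(-81 + 10)) = (5368 + (3 - 99)) + 2/3 = (5368 - 96) + 2/3 = 5272 + 2/3 = 15818/3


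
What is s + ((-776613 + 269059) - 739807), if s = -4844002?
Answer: -6091363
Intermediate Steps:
s + ((-776613 + 269059) - 739807) = -4844002 + ((-776613 + 269059) - 739807) = -4844002 + (-507554 - 739807) = -4844002 - 1247361 = -6091363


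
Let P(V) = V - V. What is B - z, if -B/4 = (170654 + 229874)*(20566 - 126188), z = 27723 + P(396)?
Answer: 169218245941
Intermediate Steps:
P(V) = 0
z = 27723 (z = 27723 + 0 = 27723)
B = 169218273664 (B = -4*(170654 + 229874)*(20566 - 126188) = -1602112*(-105622) = -4*(-42304568416) = 169218273664)
B - z = 169218273664 - 1*27723 = 169218273664 - 27723 = 169218245941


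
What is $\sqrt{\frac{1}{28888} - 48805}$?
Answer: $\frac{i \sqrt{10182144975258}}{14444} \approx 220.92 i$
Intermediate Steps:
$\sqrt{\frac{1}{28888} - 48805} = \sqrt{- \frac{1409878839}{28888}} = \frac{i \sqrt{10182144975258}}{14444}$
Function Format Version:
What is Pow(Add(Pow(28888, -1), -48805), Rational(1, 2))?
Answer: Mul(Rational(1, 14444), I, Pow(10182144975258, Rational(1, 2))) ≈ Mul(220.92, I)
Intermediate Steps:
Pow(Add(Pow(28888, -1), -48805), Rational(1, 2)) = Pow(Add(Rational(1, 28888), -48805), Rational(1, 2)) = Pow(Rational(-1409878839, 28888), Rational(1, 2)) = Mul(Rational(1, 14444), I, Pow(10182144975258, Rational(1, 2)))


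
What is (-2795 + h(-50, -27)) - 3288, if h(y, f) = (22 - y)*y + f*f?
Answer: -8954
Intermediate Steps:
h(y, f) = f² + y*(22 - y) (h(y, f) = y*(22 - y) + f² = f² + y*(22 - y))
(-2795 + h(-50, -27)) - 3288 = (-2795 + ((-27)² - 1*(-50)² + 22*(-50))) - 3288 = (-2795 + (729 - 1*2500 - 1100)) - 3288 = (-2795 + (729 - 2500 - 1100)) - 3288 = (-2795 - 2871) - 3288 = -5666 - 3288 = -8954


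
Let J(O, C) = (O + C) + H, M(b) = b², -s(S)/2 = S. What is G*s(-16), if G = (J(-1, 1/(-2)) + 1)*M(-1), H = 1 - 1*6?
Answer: -176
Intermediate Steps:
H = -5 (H = 1 - 6 = -5)
s(S) = -2*S
J(O, C) = -5 + C + O (J(O, C) = (O + C) - 5 = (C + O) - 5 = -5 + C + O)
G = -11/2 (G = ((-5 + 1/(-2) - 1) + 1)*(-1)² = ((-5 - ½ - 1) + 1)*1 = (-13/2 + 1)*1 = -11/2*1 = -11/2 ≈ -5.5000)
G*s(-16) = -(-11)*(-16) = -11/2*32 = -176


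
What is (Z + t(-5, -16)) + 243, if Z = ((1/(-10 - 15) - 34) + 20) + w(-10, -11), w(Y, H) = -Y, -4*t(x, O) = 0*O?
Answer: 5974/25 ≈ 238.96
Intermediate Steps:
t(x, O) = 0 (t(x, O) = -0*O = -¼*0 = 0)
Z = -101/25 (Z = ((1/(-10 - 15) - 34) + 20) - 1*(-10) = ((1/(-25) - 34) + 20) + 10 = ((-1/25 - 34) + 20) + 10 = (-851/25 + 20) + 10 = -351/25 + 10 = -101/25 ≈ -4.0400)
(Z + t(-5, -16)) + 243 = (-101/25 + 0) + 243 = -101/25 + 243 = 5974/25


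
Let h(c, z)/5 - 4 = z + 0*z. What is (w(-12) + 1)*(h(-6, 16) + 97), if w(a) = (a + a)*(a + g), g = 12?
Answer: 197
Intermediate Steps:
h(c, z) = 20 + 5*z (h(c, z) = 20 + 5*(z + 0*z) = 20 + 5*(z + 0) = 20 + 5*z)
w(a) = 2*a*(12 + a) (w(a) = (a + a)*(a + 12) = (2*a)*(12 + a) = 2*a*(12 + a))
(w(-12) + 1)*(h(-6, 16) + 97) = (2*(-12)*(12 - 12) + 1)*((20 + 5*16) + 97) = (2*(-12)*0 + 1)*((20 + 80) + 97) = (0 + 1)*(100 + 97) = 1*197 = 197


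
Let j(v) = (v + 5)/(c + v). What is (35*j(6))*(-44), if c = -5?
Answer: -16940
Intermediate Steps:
j(v) = (5 + v)/(-5 + v) (j(v) = (v + 5)/(-5 + v) = (5 + v)/(-5 + v))
(35*j(6))*(-44) = (35*((5 + 6)/(-5 + 6)))*(-44) = (35*(11/1))*(-44) = (35*(1*11))*(-44) = (35*11)*(-44) = 385*(-44) = -16940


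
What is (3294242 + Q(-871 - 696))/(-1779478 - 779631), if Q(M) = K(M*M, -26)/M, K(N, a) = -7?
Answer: -737439603/572874829 ≈ -1.2873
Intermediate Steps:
Q(M) = -7/M
(3294242 + Q(-871 - 696))/(-1779478 - 779631) = (3294242 - 7/(-871 - 696))/(-1779478 - 779631) = (3294242 - 7/(-1567))/(-2559109) = (3294242 - 7*(-1/1567))*(-1/2559109) = (3294242 + 7/1567)*(-1/2559109) = (5162077221/1567)*(-1/2559109) = -737439603/572874829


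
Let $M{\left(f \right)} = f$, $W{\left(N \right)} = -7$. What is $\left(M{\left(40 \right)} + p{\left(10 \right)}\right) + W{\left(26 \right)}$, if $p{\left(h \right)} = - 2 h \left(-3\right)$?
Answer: $93$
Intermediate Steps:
$p{\left(h \right)} = 6 h$
$\left(M{\left(40 \right)} + p{\left(10 \right)}\right) + W{\left(26 \right)} = \left(40 + 6 \cdot 10\right) - 7 = \left(40 + 60\right) - 7 = 100 - 7 = 93$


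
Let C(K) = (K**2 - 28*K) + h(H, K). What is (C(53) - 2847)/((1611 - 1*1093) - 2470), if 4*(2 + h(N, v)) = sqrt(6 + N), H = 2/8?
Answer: 12187/15616 ≈ 0.78042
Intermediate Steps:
H = 1/4 (H = 2*(1/8) = 1/4 ≈ 0.25000)
h(N, v) = -2 + sqrt(6 + N)/4
C(K) = -11/8 + K**2 - 28*K (C(K) = (K**2 - 28*K) + (-2 + sqrt(6 + 1/4)/4) = (K**2 - 28*K) + (-2 + sqrt(25/4)/4) = (K**2 - 28*K) + (-2 + (1/4)*(5/2)) = (K**2 - 28*K) + (-2 + 5/8) = (K**2 - 28*K) - 11/8 = -11/8 + K**2 - 28*K)
(C(53) - 2847)/((1611 - 1*1093) - 2470) = ((-11/8 + 53**2 - 28*53) - 2847)/((1611 - 1*1093) - 2470) = ((-11/8 + 2809 - 1484) - 2847)/((1611 - 1093) - 2470) = (10589/8 - 2847)/(518 - 2470) = -12187/8/(-1952) = -12187/8*(-1/1952) = 12187/15616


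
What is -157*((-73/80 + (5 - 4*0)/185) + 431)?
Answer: -199882823/2960 ≈ -67528.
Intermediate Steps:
-157*((-73/80 + (5 - 4*0)/185) + 431) = -157*((-73*1/80 + (5 + 0)*(1/185)) + 431) = -157*((-73/80 + 5*(1/185)) + 431) = -157*((-73/80 + 1/37) + 431) = -157*(-2621/2960 + 431) = -157*1273139/2960 = -199882823/2960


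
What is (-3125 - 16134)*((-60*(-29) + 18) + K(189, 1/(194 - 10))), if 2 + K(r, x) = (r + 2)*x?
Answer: -6226338405/184 ≈ -3.3839e+7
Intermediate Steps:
K(r, x) = -2 + x*(2 + r) (K(r, x) = -2 + (r + 2)*x = -2 + (2 + r)*x = -2 + x*(2 + r))
(-3125 - 16134)*((-60*(-29) + 18) + K(189, 1/(194 - 10))) = (-3125 - 16134)*((-60*(-29) + 18) + (-2 + 2/(194 - 10) + 189/(194 - 10))) = -19259*((1740 + 18) + (-2 + 2/184 + 189/184)) = -19259*(1758 + (-2 + 2*(1/184) + 189*(1/184))) = -19259*(1758 + (-2 + 1/92 + 189/184)) = -19259*(1758 - 177/184) = -19259*323295/184 = -6226338405/184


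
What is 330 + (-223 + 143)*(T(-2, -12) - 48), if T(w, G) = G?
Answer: 5130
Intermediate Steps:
330 + (-223 + 143)*(T(-2, -12) - 48) = 330 + (-223 + 143)*(-12 - 48) = 330 - 80*(-60) = 330 + 4800 = 5130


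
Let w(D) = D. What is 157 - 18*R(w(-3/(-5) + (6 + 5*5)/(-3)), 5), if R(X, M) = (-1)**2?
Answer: 139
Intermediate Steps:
R(X, M) = 1
157 - 18*R(w(-3/(-5) + (6 + 5*5)/(-3)), 5) = 157 - 18 = 139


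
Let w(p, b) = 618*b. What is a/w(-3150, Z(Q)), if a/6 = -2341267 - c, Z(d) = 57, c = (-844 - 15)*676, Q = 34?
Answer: -586861/1957 ≈ -299.88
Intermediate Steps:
c = -580684 (c = -859*676 = -580684)
a = -10563498 (a = 6*(-2341267 - 1*(-580684)) = 6*(-2341267 + 580684) = 6*(-1760583) = -10563498)
a/w(-3150, Z(Q)) = -10563498/(618*57) = -10563498/35226 = -10563498*1/35226 = -586861/1957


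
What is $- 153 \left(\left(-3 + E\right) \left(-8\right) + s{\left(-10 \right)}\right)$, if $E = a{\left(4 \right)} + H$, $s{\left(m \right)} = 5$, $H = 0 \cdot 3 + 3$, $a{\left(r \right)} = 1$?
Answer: $459$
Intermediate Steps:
$H = 3$ ($H = 0 + 3 = 3$)
$E = 4$ ($E = 1 + 3 = 4$)
$- 153 \left(\left(-3 + E\right) \left(-8\right) + s{\left(-10 \right)}\right) = - 153 \left(\left(-3 + 4\right) \left(-8\right) + 5\right) = - 153 \left(1 \left(-8\right) + 5\right) = - 153 \left(-8 + 5\right) = \left(-153\right) \left(-3\right) = 459$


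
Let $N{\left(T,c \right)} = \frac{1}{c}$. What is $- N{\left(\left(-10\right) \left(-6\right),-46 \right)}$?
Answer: $\frac{1}{46} \approx 0.021739$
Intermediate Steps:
$- N{\left(\left(-10\right) \left(-6\right),-46 \right)} = - \frac{1}{-46} = \left(-1\right) \left(- \frac{1}{46}\right) = \frac{1}{46}$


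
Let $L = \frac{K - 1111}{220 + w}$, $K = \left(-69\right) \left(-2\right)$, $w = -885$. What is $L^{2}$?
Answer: $\frac{19321}{9025} \approx 2.1408$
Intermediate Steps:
$K = 138$
$L = \frac{139}{95}$ ($L = \frac{138 - 1111}{220 - 885} = - \frac{973}{-665} = \left(-973\right) \left(- \frac{1}{665}\right) = \frac{139}{95} \approx 1.4632$)
$L^{2} = \left(\frac{139}{95}\right)^{2} = \frac{19321}{9025}$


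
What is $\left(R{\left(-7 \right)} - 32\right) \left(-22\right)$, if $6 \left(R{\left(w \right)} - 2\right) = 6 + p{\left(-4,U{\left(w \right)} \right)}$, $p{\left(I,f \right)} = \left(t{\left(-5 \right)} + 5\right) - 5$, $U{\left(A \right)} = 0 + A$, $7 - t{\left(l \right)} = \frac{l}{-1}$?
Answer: $\frac{1892}{3} \approx 630.67$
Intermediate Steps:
$t{\left(l \right)} = 7 + l$ ($t{\left(l \right)} = 7 - \frac{l}{-1} = 7 - l \left(-1\right) = 7 - - l = 7 + l$)
$U{\left(A \right)} = A$
$p{\left(I,f \right)} = 2$ ($p{\left(I,f \right)} = \left(\left(7 - 5\right) + 5\right) - 5 = \left(2 + 5\right) - 5 = 7 - 5 = 2$)
$R{\left(w \right)} = \frac{10}{3}$ ($R{\left(w \right)} = 2 + \frac{6 + 2}{6} = 2 + \frac{1}{6} \cdot 8 = 2 + \frac{4}{3} = \frac{10}{3}$)
$\left(R{\left(-7 \right)} - 32\right) \left(-22\right) = \left(\frac{10}{3} - 32\right) \left(-22\right) = \left(- \frac{86}{3}\right) \left(-22\right) = \frac{1892}{3}$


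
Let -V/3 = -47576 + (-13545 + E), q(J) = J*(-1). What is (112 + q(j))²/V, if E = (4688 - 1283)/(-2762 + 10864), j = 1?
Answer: 33274914/495198937 ≈ 0.067195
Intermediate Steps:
q(J) = -J
E = 3405/8102 ≈ 0.42027
V = 1485596811/8102 (V = -3*(-47576 + (-13545 + 3405/8102)) = -3*(-47576 - 109738185/8102) = -3*(-495198937/8102) = 1485596811/8102 ≈ 1.8336e+5)
(112 + q(j))²/V = (112 - 1*1)²/(1485596811/8102) = (112 - 1)²*(8102/1485596811) = 111²*(8102/1485596811) = 12321*(8102/1485596811) = 33274914/495198937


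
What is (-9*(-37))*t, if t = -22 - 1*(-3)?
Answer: -6327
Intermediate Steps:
t = -19 (t = -22 + 3 = -19)
(-9*(-37))*t = -9*(-37)*(-19) = 333*(-19) = -6327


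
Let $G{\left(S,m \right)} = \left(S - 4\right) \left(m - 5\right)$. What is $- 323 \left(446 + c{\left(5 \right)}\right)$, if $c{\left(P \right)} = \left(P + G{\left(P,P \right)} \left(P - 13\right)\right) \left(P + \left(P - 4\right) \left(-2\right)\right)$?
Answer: $-148903$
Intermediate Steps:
$G{\left(S,m \right)} = \left(-5 + m\right) \left(-4 + S\right)$ ($G{\left(S,m \right)} = \left(-4 + S\right) \left(-5 + m\right) = \left(-5 + m\right) \left(-4 + S\right)$)
$c{\left(P \right)} = \left(8 - P\right) \left(P + \left(-13 + P\right) \left(20 + P^{2} - 9 P\right)\right)$ ($c{\left(P \right)} = \left(P + \left(20 - 5 P - 4 P + P P\right) \left(P - 13\right)\right) \left(P + \left(P - 4\right) \left(-2\right)\right) = \left(P + \left(20 - 5 P - 4 P + P^{2}\right) \left(-13 + P\right)\right) \left(P + \left(-4 + P\right) \left(-2\right)\right) = \left(P + \left(20 + P^{2} - 9 P\right) \left(-13 + P\right)\right) \left(P - \left(-8 + 2 P\right)\right) = \left(P + \left(-13 + P\right) \left(20 + P^{2} - 9 P\right)\right) \left(8 - P\right) = \left(8 - P\right) \left(P + \left(-13 + P\right) \left(20 + P^{2} - 9 P\right)\right)$)
$- 323 \left(446 + c{\left(5 \right)}\right) = - 323 \left(446 - \left(-4115 - 3750 + 7850\right)\right) = - 323 \left(446 - -15\right) = - 323 \left(446 + 15\right) = \left(-323\right) 461 = -148903$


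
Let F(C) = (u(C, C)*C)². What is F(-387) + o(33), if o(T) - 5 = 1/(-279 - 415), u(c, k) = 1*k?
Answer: 15566942836003/694 ≈ 2.2431e+10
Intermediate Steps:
u(c, k) = k
F(C) = C⁴ (F(C) = (C*C)² = (C²)² = C⁴)
o(T) = 3469/694 (o(T) = 5 + 1/(-279 - 415) = 5 + 1/(-694) = 5 - 1/694 = 3469/694)
F(-387) + o(33) = (-387)⁴ + 3469/694 = 22430753361 + 3469/694 = 15566942836003/694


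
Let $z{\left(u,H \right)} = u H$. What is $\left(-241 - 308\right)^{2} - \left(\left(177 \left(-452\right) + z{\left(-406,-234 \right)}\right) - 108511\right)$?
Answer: $394912$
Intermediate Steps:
$z{\left(u,H \right)} = H u$
$\left(-241 - 308\right)^{2} - \left(\left(177 \left(-452\right) + z{\left(-406,-234 \right)}\right) - 108511\right) = \left(-241 - 308\right)^{2} - \left(\left(177 \left(-452\right) - -95004\right) - 108511\right) = \left(-549\right)^{2} - \left(\left(-80004 + 95004\right) - 108511\right) = 301401 - \left(15000 - 108511\right) = 301401 - -93511 = 301401 + 93511 = 394912$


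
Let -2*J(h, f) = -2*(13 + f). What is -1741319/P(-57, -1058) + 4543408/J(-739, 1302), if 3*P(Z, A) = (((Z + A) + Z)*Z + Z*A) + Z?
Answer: 190128037723/55691565 ≈ 3413.9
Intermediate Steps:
P(Z, A) = Z/3 + A*Z/3 + Z*(A + 2*Z)/3 (P(Z, A) = ((((Z + A) + Z)*Z + Z*A) + Z)/3 = ((((A + Z) + Z)*Z + A*Z) + Z)/3 = (((A + 2*Z)*Z + A*Z) + Z)/3 = ((Z*(A + 2*Z) + A*Z) + Z)/3 = ((A*Z + Z*(A + 2*Z)) + Z)/3 = (Z + A*Z + Z*(A + 2*Z))/3 = Z/3 + A*Z/3 + Z*(A + 2*Z)/3)
J(h, f) = 13 + f (J(h, f) = -(-1)*(13 + f) = -(-26 - 2*f)/2 = 13 + f)
-1741319/P(-57, -1058) + 4543408/J(-739, 1302) = -1741319*(-1/(19*(1 + 2*(-1058) + 2*(-57)))) + 4543408/(13 + 1302) = -1741319*(-1/(19*(1 - 2116 - 114))) + 4543408/1315 = -1741319/((1/3)*(-57)*(-2229)) + 4543408*(1/1315) = -1741319/42351 + 4543408/1315 = 190128037723/55691565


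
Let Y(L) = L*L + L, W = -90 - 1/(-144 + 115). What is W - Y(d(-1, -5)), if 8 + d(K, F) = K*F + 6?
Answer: -2957/29 ≈ -101.97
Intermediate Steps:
d(K, F) = -2 + F*K (d(K, F) = -8 + (K*F + 6) = -8 + (F*K + 6) = -8 + (6 + F*K) = -2 + F*K)
W = -2609/29 (W = -90 - 1/(-29) = -90 - 1*(-1/29) = -90 + 1/29 = -2609/29 ≈ -89.966)
Y(L) = L + L² (Y(L) = L² + L = L + L²)
W - Y(d(-1, -5)) = -2609/29 - (-2 - 5*(-1))*(1 + (-2 - 5*(-1))) = -2609/29 - (-2 + 5)*(1 + (-2 + 5)) = -2609/29 - 3*(1 + 3) = -2609/29 - 3*4 = -2609/29 - 1*12 = -2609/29 - 12 = -2957/29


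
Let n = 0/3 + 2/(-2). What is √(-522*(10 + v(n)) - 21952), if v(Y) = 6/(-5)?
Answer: 2*I*√165910/5 ≈ 162.93*I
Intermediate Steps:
n = -1 (n = 0*(⅓) + 2*(-½) = 0 - 1 = -1)
v(Y) = -6/5 (v(Y) = 6*(-⅕) = -6/5)
√(-522*(10 + v(n)) - 21952) = √(-522*(10 - 6/5) - 21952) = √(-522*44/5 - 21952) = √(-58*396/5 - 21952) = √(-22968/5 - 21952) = √(-132728/5) = 2*I*√165910/5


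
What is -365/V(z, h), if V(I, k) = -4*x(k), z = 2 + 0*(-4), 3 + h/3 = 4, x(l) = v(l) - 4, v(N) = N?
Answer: -365/4 ≈ -91.250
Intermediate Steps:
x(l) = -4 + l (x(l) = l - 4 = -4 + l)
h = 3 (h = -9 + 3*4 = -9 + 12 = 3)
z = 2 (z = 2 + 0 = 2)
V(I, k) = 16 - 4*k (V(I, k) = -4*(-4 + k) = 16 - 4*k)
-365/V(z, h) = -365/(16 - 4*3) = -365/(16 - 12) = -365/4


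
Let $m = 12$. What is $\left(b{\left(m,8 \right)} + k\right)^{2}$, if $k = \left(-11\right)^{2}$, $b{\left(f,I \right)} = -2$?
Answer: $14161$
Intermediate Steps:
$k = 121$
$\left(b{\left(m,8 \right)} + k\right)^{2} = \left(-2 + 121\right)^{2} = 119^{2} = 14161$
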